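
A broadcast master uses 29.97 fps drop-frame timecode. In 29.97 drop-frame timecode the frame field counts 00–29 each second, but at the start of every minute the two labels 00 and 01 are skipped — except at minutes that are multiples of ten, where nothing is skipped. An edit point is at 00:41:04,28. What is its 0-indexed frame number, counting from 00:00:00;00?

Complete 10-minute blocks: 4, each 17982 frames → 71928.
Remaining 1 whole minute in the current block: 1800 + 0 × 1798 = 1800 frames.
Within the current minute: 4 × 30 + 28 − 2 = 146 (labels ;00/;01 skipped at this minute). Total = 71928 + 1800 + 146 = 73874.

73874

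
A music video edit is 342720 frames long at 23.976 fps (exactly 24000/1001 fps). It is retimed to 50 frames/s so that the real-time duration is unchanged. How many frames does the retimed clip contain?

714714 frames

Target frames = source frames × (target rate / source rate) = 342720 × (50)/(24000/1001) = 342720 × 1001/480 = 714714.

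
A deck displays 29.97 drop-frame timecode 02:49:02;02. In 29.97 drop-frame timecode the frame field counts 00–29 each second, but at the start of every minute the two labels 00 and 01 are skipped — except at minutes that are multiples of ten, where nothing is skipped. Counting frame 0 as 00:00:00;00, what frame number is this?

Complete 10-minute blocks: 16, each 17982 frames → 287712.
Remaining 9 whole minutes in the current block: 1800 + 8 × 1798 = 16184 frames.
Within the current minute: 2 × 30 + 2 − 2 = 60 (labels ;00/;01 skipped at this minute). Total = 287712 + 16184 + 60 = 303956.

303956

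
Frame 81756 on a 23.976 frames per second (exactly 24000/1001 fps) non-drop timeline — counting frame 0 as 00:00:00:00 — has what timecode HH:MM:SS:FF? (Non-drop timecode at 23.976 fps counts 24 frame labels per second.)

00:56:46:12

81756 ÷ 24 = 3406 full seconds, remainder 12 frames.
3406 s = 0 h 56 min 46 s.
Timecode: 00:56:46:12.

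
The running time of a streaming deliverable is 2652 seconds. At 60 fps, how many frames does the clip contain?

159120 frames

Frames = 2652 × 60 = 159120.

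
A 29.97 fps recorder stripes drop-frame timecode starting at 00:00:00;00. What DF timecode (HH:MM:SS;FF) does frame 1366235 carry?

12:39:46;23

Ten DF minutes hold 17982 frames, so frame 1366235 lies in block 75 (frames 1348650–1366631) with 17585 frames into that block.
The block's first minute is 1800 frames and the rest 1798 each; 17585 frames reaches minute 9, so 75 × 18 + 9 × 2 = 1368 labels have been skipped so far.
Adding those back, label number 1366235 + 1368 = 1367603 at 30 labels/s is 45586 s + 23 f = 12 h 39 min 46 s frame 23, i.e. 12:39:46;23.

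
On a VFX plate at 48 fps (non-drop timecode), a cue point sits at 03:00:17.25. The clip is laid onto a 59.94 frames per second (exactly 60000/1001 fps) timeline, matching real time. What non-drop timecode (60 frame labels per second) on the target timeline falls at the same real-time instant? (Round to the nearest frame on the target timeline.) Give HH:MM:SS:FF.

Source frame index: (3×3600 + 0×60 + 17) × 48 + 25 = 519241.
Real time: 519241 / (48) = 519241/48 s.
Target frame: (519241/48) × (60000/1001) = 649051250/1001 ≈ 648402.847 → 648403.
At 60 labels/s: frame 648403 → 03:00:06:43.

03:00:06:43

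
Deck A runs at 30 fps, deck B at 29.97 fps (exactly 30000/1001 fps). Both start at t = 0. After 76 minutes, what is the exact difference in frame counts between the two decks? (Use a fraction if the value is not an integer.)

76 min = 4560 s.
A emits 30 × 4560 = 136800 frames; B emits 30000/1001 × 4560 = 136800000/1001.
Difference = 136800/1001 frames (≈ 136.6633); B is behind A.

136800/1001 frames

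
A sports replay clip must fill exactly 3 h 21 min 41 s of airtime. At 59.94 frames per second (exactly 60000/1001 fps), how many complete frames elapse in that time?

725334 frames

3 h 21 min 41 s = 12101 s.
Frames = 12101 × 60000/1001 = 726060000/1001 ≈ 725334.6653.
Complete frames: 725334.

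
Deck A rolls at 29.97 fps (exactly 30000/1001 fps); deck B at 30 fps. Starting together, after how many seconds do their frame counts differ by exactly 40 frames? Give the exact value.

4004/3 seconds

The gap grows by |30 − 30000/1001| = 30/1001 frames per second.
Time for a 40-frame gap: 40 ÷ (30/1001) = 4004/3 s.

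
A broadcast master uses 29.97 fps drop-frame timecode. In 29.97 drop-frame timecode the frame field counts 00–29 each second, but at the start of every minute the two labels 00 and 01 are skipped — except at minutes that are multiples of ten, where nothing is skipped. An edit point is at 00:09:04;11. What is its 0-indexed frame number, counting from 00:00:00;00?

As if non-drop at 30 labels/s: (0 × 3600 + 9 × 60 + 4) × 30 + 11 = 16331.
Minute boundaries passed: 9; those not divisible by 10: 9 − 0 = 9; dropped labels = 2 × 9 = 18.
Actual frame index = 16331 − 18 = 16313.

16313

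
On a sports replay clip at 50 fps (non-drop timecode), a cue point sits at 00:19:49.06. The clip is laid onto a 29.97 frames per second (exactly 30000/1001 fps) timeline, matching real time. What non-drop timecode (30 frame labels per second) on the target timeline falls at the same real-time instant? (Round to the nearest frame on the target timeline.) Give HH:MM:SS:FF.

Source frame index: (0×3600 + 19×60 + 49) × 50 + 6 = 59456.
Real time: 59456 / (50) = 29728/25 s.
Target frame: (29728/25) × (30000/1001) = 35673600/1001 ≈ 35637.962 → 35638.
At 30 labels/s: frame 35638 → 00:19:47:28.

00:19:47:28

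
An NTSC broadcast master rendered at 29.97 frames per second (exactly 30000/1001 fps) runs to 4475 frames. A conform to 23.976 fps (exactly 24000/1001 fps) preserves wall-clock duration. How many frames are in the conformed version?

Target frames = source frames × (target rate / source rate) = 4475 × (24000/1001)/(30000/1001) = 4475 × 4/5 = 3580.

3580 frames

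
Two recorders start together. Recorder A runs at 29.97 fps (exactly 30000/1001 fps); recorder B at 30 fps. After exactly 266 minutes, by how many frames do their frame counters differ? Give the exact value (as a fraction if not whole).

266 min = 15960 s.
A emits 30000/1001 × 15960 = 68400000/143 frames; B emits 30 × 15960 = 478800.
Difference = 68400/143 frames (≈ 478.3217); B is ahead of A.

68400/143 frames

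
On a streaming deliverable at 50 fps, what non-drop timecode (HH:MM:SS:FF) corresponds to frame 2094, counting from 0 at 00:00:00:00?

2094 ÷ 50 = 41 full seconds, remainder 44 frames.
41 s = 0 h 0 min 41 s.
Timecode: 00:00:41:44.

00:00:41:44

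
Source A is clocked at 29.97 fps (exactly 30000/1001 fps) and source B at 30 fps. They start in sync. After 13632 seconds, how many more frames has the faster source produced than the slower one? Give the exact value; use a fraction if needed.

A emits 30000/1001 × 13632 = 408960000/1001 frames; B emits 30 × 13632 = 408960.
Difference = 408960/1001 frames (≈ 408.5514); B is ahead of A.

408960/1001 frames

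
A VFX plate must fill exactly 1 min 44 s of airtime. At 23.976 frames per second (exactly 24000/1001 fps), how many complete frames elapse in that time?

2493 frames

1 min 44 s = 104 s.
Frames = 104 × 24000/1001 = 192000/77 ≈ 2493.5065.
Complete frames: 2493.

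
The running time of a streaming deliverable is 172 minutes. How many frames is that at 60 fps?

619200 frames

172 min = 10320 s.
Frames = 10320 × 60 = 619200.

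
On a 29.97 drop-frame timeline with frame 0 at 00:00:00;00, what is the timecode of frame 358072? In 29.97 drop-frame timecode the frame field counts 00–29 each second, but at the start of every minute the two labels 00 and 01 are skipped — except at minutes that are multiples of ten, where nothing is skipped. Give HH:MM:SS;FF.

03:19:07;22

Each 10-minute DF block holds 10 × 60 × 30 − 9 × 2 = 17982 frames. 358072 ÷ 17982 → 19 full blocks, remainder 16414.
Within the partial block the first minute is 1800 frames and each further minute 1798, so 9 further minute boundaries passed. Total skipped labels = 18 × 19 + 2 × 9 = 360.
Non-drop label index = 358072 + 360 = 358432; at 30 labels/s that is 03:19:07:22, i.e. DF 03:19:07;22.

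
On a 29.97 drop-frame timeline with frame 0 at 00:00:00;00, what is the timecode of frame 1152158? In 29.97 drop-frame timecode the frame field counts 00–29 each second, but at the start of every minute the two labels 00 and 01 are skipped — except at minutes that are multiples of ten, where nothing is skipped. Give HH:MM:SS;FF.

10:40:43;20

Ten DF minutes hold 17982 frames, so frame 1152158 lies in block 64 (frames 1150848–1168829) with 1310 frames into that block.
The block's first minute is 1800 frames and the rest 1798 each; 1310 frames reaches minute 0, so 64 × 18 + 0 × 2 = 1152 labels have been skipped so far.
Adding those back, label number 1152158 + 1152 = 1153310 at 30 labels/s is 38443 s + 20 f = 10 h 40 min 43 s frame 20, i.e. 10:40:43;20.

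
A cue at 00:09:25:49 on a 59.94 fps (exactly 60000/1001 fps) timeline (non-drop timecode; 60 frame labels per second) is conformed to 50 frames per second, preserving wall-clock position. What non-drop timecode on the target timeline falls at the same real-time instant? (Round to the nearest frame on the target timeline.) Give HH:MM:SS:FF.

Source frame index: (0×3600 + 9×60 + 25) × 60 + 49 = 33949.
Real time: 33949 / (60000/1001) = 33982949/60000 s.
Target frame: (33982949/60000) × (50) = 33982949/1200 ≈ 28319.124 → 28319.
At 50 labels/s: frame 28319 → 00:09:26:19.

00:09:26:19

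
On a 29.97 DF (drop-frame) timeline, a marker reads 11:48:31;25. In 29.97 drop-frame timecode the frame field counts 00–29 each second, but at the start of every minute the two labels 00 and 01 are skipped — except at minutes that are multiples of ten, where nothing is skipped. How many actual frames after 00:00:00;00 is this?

As if non-drop at 30 labels/s: (11 × 3600 + 48 × 60 + 31) × 30 + 25 = 1275355.
Minute boundaries passed: 708; those not divisible by 10: 708 − 70 = 638; dropped labels = 2 × 638 = 1276.
Actual frame index = 1275355 − 1276 = 1274079.

1274079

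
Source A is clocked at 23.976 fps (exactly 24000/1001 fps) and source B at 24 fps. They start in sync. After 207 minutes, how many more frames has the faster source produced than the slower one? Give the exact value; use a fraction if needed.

298080/1001 frames

207 min = 12420 s.
A emits 24000/1001 × 12420 = 298080000/1001 frames; B emits 24 × 12420 = 298080.
Difference = 298080/1001 frames (≈ 297.7822); B is ahead of A.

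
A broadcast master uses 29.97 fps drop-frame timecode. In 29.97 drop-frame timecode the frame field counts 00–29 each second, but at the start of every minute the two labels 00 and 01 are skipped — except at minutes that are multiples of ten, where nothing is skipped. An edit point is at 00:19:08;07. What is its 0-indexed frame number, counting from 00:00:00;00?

Complete 10-minute blocks: 1, each 17982 frames → 17982.
Remaining 9 whole minutes in the current block: 1800 + 8 × 1798 = 16184 frames.
Within the current minute: 8 × 30 + 7 − 2 = 245 (labels ;00/;01 skipped at this minute). Total = 17982 + 16184 + 245 = 34411.

34411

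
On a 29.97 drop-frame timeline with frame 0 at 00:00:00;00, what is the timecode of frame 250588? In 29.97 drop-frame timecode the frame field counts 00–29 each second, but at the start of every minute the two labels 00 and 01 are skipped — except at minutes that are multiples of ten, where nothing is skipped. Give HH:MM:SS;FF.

Ten DF minutes hold 17982 frames, so frame 250588 lies in block 13 (frames 233766–251747) with 16822 frames into that block.
The block's first minute is 1800 frames and the rest 1798 each; 16822 frames reaches minute 9, so 13 × 18 + 9 × 2 = 252 labels have been skipped so far.
Adding those back, label number 250588 + 252 = 250840 at 30 labels/s is 8361 s + 10 f = 2 h 19 min 21 s frame 10, i.e. 02:19:21;10.

02:19:21;10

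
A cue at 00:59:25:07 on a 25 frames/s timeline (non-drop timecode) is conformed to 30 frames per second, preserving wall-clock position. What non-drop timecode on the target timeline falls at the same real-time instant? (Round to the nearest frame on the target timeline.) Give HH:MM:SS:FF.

Source frame index: (0×3600 + 59×60 + 25) × 25 + 7 = 89132.
Real time: 89132 / (25) = 89132/25 s.
Target frame: (89132/25) × (30) = 534792/5 ≈ 106958.400 → 106958.
At 30 labels/s: frame 106958 → 00:59:25:08.

00:59:25:08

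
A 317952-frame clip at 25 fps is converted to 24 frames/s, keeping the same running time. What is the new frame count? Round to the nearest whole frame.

305234 frames

Frames at target rate = 317952 × (24) / (25) = 7630848/25 ≈ 305233.920.
Nearest whole frame: 305234.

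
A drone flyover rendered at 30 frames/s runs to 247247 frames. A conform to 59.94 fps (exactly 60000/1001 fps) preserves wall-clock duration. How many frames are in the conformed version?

Target frames = source frames × (target rate / source rate) = 247247 × (60000/1001)/(30) = 247247 × 2000/1001 = 494000.

494000 frames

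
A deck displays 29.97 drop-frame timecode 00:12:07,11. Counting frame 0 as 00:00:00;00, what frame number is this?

Complete 10-minute blocks: 1, each 17982 frames → 17982.
Remaining 2 whole minutes in the current block: 1800 + 1 × 1798 = 3598 frames.
Within the current minute: 7 × 30 + 11 − 2 = 219 (labels ;00/;01 skipped at this minute). Total = 17982 + 3598 + 219 = 21799.

21799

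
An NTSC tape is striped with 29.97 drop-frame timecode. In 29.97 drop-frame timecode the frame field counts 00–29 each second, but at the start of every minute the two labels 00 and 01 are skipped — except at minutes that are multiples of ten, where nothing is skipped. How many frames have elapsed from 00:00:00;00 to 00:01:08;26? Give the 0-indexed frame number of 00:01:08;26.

Complete 10-minute blocks: 0, each 17982 frames → 0.
Remaining 1 whole minute in the current block: 1800 + 0 × 1798 = 1800 frames.
Within the current minute: 8 × 30 + 26 − 2 = 264 (labels ;00/;01 skipped at this minute). Total = 0 + 1800 + 264 = 2064.

2064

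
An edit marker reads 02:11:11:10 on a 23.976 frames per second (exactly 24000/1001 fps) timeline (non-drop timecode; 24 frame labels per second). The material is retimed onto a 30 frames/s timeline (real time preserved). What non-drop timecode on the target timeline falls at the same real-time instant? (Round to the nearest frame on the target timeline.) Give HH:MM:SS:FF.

Source frame index: (2×3600 + 11×60 + 11) × 24 + 10 = 188914.
Real time: 188914 / (24000/1001) = 94551457/12000 s.
Target frame: (94551457/12000) × (30) = 94551457/400 ≈ 236378.642 → 236379.
At 30 labels/s: frame 236379 → 02:11:19:09.

02:11:19:09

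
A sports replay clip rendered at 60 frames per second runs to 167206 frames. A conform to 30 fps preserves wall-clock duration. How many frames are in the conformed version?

83603 frames

Target frames = source frames × (target rate / source rate) = 167206 × (30)/(60) = 167206 × 1/2 = 83603.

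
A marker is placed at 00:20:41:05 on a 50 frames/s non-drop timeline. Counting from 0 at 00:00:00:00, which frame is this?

frame 62055

Total seconds to the label: (0 × 3600 + 20 × 60 + 41) = 1241.
Frame index = 1241 × 50 + 5 = 62055.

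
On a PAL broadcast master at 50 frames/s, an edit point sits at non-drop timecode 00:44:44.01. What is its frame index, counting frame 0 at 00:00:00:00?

Total seconds to the label: (0 × 3600 + 44 × 60 + 44) = 2684.
Frame index = 2684 × 50 + 1 = 134201.

134201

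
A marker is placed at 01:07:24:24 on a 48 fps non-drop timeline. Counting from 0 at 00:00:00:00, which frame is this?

194136

Total seconds to the label: (1 × 3600 + 7 × 60 + 24) = 4044.
Frame index = 4044 × 48 + 24 = 194136.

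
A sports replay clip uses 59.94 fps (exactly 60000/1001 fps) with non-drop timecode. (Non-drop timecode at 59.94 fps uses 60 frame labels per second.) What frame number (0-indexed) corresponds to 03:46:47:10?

Total seconds to the label: (3 × 3600 + 46 × 60 + 47) = 13607.
Frame index = 13607 × 60 + 10 = 816430.

816430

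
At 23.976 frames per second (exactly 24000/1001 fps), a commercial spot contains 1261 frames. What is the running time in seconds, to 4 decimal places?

Running time = 1261 × 1001/24000 = 1262261/24000 s ≈ 52.5942 s.

52.5942 seconds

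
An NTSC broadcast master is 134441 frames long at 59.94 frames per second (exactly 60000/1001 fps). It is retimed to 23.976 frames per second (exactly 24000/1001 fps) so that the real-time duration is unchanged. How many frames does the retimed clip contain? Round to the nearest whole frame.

Frames at target rate = 134441 × (24000/1001) / (60000/1001) = 268882/5 ≈ 53776.400.
Nearest whole frame: 53776.

53776 frames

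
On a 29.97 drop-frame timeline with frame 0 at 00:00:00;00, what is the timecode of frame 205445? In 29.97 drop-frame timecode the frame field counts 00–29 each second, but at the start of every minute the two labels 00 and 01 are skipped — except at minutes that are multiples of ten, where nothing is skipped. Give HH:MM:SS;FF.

01:54:15;01

Ten DF minutes hold 17982 frames, so frame 205445 lies in block 11 (frames 197802–215783) with 7643 frames into that block.
The block's first minute is 1800 frames and the rest 1798 each; 7643 frames reaches minute 4, so 11 × 18 + 4 × 2 = 206 labels have been skipped so far.
Adding those back, label number 205445 + 206 = 205651 at 30 labels/s is 6855 s + 1 f = 1 h 54 min 15 s frame 1, i.e. 01:54:15;01.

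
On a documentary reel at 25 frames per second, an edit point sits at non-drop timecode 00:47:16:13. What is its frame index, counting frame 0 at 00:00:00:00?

70913

Total seconds to the label: (0 × 3600 + 47 × 60 + 16) = 2836.
Frame index = 2836 × 25 + 13 = 70913.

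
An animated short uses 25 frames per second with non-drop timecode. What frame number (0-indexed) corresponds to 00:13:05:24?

Total seconds to the label: (0 × 3600 + 13 × 60 + 5) = 785.
Frame index = 785 × 25 + 24 = 19649.

19649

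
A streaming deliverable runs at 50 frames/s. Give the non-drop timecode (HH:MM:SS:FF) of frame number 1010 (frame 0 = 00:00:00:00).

1010 ÷ 50 = 20 full seconds, remainder 10 frames.
20 s = 0 h 0 min 20 s.
Timecode: 00:00:20:10.

00:00:20:10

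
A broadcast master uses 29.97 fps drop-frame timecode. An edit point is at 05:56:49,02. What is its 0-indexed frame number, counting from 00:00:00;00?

641630

Complete 10-minute blocks: 35, each 17982 frames → 629370.
Remaining 6 whole minutes in the current block: 1800 + 5 × 1798 = 10790 frames.
Within the current minute: 49 × 30 + 2 − 2 = 1470 (labels ;00/;01 skipped at this minute). Total = 629370 + 10790 + 1470 = 641630.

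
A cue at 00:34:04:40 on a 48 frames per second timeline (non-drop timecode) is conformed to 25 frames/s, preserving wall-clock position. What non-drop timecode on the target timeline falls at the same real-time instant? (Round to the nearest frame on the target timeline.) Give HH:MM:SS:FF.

00:34:04:21

Source frame index: (0×3600 + 34×60 + 4) × 48 + 40 = 98152.
Real time: 98152 / (48) = 12269/6 s.
Target frame: (12269/6) × (25) = 306725/6 ≈ 51120.833 → 51121.
At 25 labels/s: frame 51121 → 00:34:04:21.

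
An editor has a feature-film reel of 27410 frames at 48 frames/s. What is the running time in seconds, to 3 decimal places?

Running time = 27410 × 1/48 = 13705/24 s ≈ 571.042 s.

571.042 seconds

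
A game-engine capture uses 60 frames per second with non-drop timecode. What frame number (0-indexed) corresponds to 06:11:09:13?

Total seconds to the label: (6 × 3600 + 11 × 60 + 9) = 22269.
Frame index = 22269 × 60 + 13 = 1336153.

frame 1336153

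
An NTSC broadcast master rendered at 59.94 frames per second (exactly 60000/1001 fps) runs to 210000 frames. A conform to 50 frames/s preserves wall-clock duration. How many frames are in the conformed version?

Target frames = source frames × (target rate / source rate) = 210000 × (50)/(60000/1001) = 210000 × 1001/1200 = 175175.

175175 frames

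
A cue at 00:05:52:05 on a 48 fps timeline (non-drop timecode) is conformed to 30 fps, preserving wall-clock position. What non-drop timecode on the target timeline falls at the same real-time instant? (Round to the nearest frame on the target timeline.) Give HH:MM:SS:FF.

Source frame index: (0×3600 + 5×60 + 52) × 48 + 5 = 16901.
Real time: 16901 / (48) = 16901/48 s.
Target frame: (16901/48) × (30) = 84505/8 ≈ 10563.125 → 10563.
At 30 labels/s: frame 10563 → 00:05:52:03.

00:05:52:03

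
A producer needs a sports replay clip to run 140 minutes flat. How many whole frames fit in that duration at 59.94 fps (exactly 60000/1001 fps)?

140 min = 8400 s.
Frames = 8400 × 60000/1001 = 72000000/143 ≈ 503496.5035.
Complete frames: 503496.

503496 frames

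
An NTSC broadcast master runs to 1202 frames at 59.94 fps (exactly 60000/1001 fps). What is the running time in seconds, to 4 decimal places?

20.0534 seconds

Running time = 1202 × 1001/60000 = 601601/30000 s ≈ 20.0534 s.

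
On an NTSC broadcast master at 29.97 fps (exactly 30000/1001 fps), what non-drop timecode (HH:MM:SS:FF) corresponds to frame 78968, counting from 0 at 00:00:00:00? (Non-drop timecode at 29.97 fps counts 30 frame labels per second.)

78968 ÷ 30 = 2632 full seconds, remainder 8 frames.
2632 s = 0 h 43 min 52 s.
Timecode: 00:43:52:08.

00:43:52:08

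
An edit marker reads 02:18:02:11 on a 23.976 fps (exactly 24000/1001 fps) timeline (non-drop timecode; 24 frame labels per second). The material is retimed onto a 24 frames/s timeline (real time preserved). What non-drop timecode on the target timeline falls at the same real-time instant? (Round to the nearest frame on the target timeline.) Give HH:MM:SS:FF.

Source frame index: (2×3600 + 18×60 + 2) × 24 + 11 = 198779.
Real time: 198779 / (24000/1001) = 198977779/24000 s.
Target frame: (198977779/24000) × (24) = 198977779/1000 ≈ 198977.779 → 198978.
At 24 labels/s: frame 198978 → 02:18:10:18.

02:18:10:18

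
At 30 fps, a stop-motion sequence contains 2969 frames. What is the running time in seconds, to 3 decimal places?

98.967 seconds

Running time = 2969 × 1/30 = 2969/30 s ≈ 98.967 s.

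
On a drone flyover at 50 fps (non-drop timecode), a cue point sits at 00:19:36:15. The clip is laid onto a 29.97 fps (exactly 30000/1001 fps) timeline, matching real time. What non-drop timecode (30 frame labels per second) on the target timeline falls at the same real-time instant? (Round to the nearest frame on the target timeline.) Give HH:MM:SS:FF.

00:19:35:04

Source frame index: (0×3600 + 19×60 + 36) × 50 + 15 = 58815.
Real time: 58815 / (50) = 11763/10 s.
Target frame: (11763/10) × (30000/1001) = 35289000/1001 ≈ 35253.746 → 35254.
At 30 labels/s: frame 35254 → 00:19:35:04.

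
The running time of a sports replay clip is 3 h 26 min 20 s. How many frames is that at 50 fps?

619000 frames

3 h 26 min 20 s = 12380 s.
Frames = 12380 × 50 = 619000.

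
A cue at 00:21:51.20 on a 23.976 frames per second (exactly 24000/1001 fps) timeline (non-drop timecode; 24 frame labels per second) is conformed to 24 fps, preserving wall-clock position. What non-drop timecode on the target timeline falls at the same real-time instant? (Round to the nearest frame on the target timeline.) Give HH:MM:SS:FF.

Source frame index: (0×3600 + 21×60 + 51) × 24 + 20 = 31484.
Real time: 31484 / (24000/1001) = 7878871/6000 s.
Target frame: (7878871/6000) × (24) = 7878871/250 ≈ 31515.484 → 31515.
At 24 labels/s: frame 31515 → 00:21:53:03.

00:21:53:03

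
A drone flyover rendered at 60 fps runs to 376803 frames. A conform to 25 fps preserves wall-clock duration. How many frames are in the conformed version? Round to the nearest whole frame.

157001 frames

Frames at target rate = 376803 × (25) / (60) = 628005/4 ≈ 157001.250.
Nearest whole frame: 157001.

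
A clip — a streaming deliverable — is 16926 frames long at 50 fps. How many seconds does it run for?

Running time = 16926 / (50) = 338.52 s.

338.52 seconds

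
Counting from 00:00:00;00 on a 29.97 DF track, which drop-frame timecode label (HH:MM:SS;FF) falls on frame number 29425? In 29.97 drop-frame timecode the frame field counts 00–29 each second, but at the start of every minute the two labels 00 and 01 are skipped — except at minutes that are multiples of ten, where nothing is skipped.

Ten DF minutes hold 17982 frames, so frame 29425 lies in block 1 (frames 17982–35963) with 11443 frames into that block.
The block's first minute is 1800 frames and the rest 1798 each; 11443 frames reaches minute 6, so 1 × 18 + 6 × 2 = 30 labels have been skipped so far.
Adding those back, label number 29425 + 30 = 29455 at 30 labels/s is 981 s + 25 f = 0 h 16 min 21 s frame 25, i.e. 00:16:21;25.

00:16:21;25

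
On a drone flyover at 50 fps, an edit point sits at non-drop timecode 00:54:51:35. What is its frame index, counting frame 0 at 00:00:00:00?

frame 164585

Total seconds to the label: (0 × 3600 + 54 × 60 + 51) = 3291.
Frame index = 3291 × 50 + 35 = 164585.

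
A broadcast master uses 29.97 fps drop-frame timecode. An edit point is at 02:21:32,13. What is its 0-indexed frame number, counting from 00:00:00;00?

254519

As if non-drop at 30 labels/s: (2 × 3600 + 21 × 60 + 32) × 30 + 13 = 254773.
Minute boundaries passed: 141; those not divisible by 10: 141 − 14 = 127; dropped labels = 2 × 127 = 254.
Actual frame index = 254773 − 254 = 254519.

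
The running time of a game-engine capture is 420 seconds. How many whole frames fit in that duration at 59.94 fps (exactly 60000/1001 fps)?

Frames = 420 × 60000/1001 = 3600000/143 ≈ 25174.8252.
Complete frames: 25174.

25174 frames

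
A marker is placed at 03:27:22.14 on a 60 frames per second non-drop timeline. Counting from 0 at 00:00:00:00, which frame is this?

Total seconds to the label: (3 × 3600 + 27 × 60 + 22) = 12442.
Frame index = 12442 × 60 + 14 = 746534.

frame 746534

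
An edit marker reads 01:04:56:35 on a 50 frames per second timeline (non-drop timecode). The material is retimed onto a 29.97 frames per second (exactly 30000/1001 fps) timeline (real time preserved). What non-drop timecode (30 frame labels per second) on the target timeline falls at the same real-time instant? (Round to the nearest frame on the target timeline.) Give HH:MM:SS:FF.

01:04:52:24

Source frame index: (1×3600 + 4×60 + 56) × 50 + 35 = 194835.
Real time: 194835 / (50) = 38967/10 s.
Target frame: (38967/10) × (30000/1001) = 116901000/1001 ≈ 116784.216 → 116784.
At 30 labels/s: frame 116784 → 01:04:52:24.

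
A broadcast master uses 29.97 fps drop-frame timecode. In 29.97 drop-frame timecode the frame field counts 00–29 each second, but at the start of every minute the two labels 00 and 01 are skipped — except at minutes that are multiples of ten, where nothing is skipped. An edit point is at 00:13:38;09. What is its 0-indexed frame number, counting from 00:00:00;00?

As if non-drop at 30 labels/s: (0 × 3600 + 13 × 60 + 38) × 30 + 9 = 24549.
Minute boundaries passed: 13; those not divisible by 10: 13 − 1 = 12; dropped labels = 2 × 12 = 24.
Actual frame index = 24549 − 24 = 24525.

24525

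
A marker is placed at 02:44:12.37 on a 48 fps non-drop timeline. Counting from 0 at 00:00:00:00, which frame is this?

Total seconds to the label: (2 × 3600 + 44 × 60 + 12) = 9852.
Frame index = 9852 × 48 + 37 = 472933.

frame 472933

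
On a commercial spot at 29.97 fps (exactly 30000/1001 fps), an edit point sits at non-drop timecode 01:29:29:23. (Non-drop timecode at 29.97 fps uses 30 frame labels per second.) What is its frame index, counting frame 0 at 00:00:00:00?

frame 161093

Total seconds to the label: (1 × 3600 + 29 × 60 + 29) = 5369.
Frame index = 5369 × 30 + 23 = 161093.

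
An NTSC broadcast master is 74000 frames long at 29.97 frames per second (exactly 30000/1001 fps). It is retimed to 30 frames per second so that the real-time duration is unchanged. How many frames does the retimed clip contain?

74074 frames

Target frames = source frames × (target rate / source rate) = 74000 × (30)/(30000/1001) = 74000 × 1001/1000 = 74074.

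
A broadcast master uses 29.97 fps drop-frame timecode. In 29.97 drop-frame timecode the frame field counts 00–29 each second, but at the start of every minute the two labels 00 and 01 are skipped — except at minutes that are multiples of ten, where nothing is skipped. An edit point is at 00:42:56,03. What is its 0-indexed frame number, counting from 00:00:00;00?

77207

As if non-drop at 30 labels/s: (0 × 3600 + 42 × 60 + 56) × 30 + 3 = 77283.
Minute boundaries passed: 42; those not divisible by 10: 42 − 4 = 38; dropped labels = 2 × 38 = 76.
Actual frame index = 77283 − 76 = 77207.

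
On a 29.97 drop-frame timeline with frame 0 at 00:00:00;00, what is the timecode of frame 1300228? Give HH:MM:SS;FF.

Each 10-minute DF block holds 10 × 60 × 30 − 9 × 2 = 17982 frames. 1300228 ÷ 17982 → 72 full blocks, remainder 5524.
Within the partial block the first minute is 1800 frames and each further minute 1798, so 3 further minute boundaries passed. Total skipped labels = 18 × 72 + 2 × 3 = 1302.
Non-drop label index = 1300228 + 1302 = 1301530; at 30 labels/s that is 12:03:04:10, i.e. DF 12:03:04;10.

12:03:04;10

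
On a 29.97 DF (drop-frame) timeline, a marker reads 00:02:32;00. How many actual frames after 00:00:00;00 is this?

4556

Complete 10-minute blocks: 0, each 17982 frames → 0.
Remaining 2 whole minutes in the current block: 1800 + 1 × 1798 = 3598 frames.
Within the current minute: 32 × 30 + 0 − 2 = 958 (labels ;00/;01 skipped at this minute). Total = 0 + 3598 + 958 = 4556.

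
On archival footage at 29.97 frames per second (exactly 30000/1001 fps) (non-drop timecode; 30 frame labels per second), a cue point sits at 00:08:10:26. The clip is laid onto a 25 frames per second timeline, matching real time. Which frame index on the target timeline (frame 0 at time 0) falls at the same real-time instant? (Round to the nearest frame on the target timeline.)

Source frame index: (0×3600 + 8×60 + 10) × 30 + 26 = 14726.
Real time: 14726 / (30000/1001) = 7370363/15000 s.
Target frame: (7370363/15000) × (25) = 7370363/600 ≈ 12283.938 → 12284.

frame 12284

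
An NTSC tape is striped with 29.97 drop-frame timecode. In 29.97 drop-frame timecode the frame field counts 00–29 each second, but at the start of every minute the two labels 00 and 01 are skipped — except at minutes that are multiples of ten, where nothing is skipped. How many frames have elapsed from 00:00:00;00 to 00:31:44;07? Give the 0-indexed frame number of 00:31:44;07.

57071

Complete 10-minute blocks: 3, each 17982 frames → 53946.
Remaining 1 whole minute in the current block: 1800 + 0 × 1798 = 1800 frames.
Within the current minute: 44 × 30 + 7 − 2 = 1325 (labels ;00/;01 skipped at this minute). Total = 53946 + 1800 + 1325 = 57071.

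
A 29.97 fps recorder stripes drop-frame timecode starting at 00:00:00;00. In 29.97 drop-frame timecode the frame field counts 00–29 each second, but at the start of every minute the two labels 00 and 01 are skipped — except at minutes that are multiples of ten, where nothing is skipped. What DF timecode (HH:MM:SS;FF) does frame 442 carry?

00:00:14;22

Each 10-minute DF block holds 10 × 60 × 30 − 9 × 2 = 17982 frames. 442 ÷ 17982 → 0 full blocks, remainder 442.
Within the partial block the first minute is 1800 frames and each further minute 1798, so 0 further minute boundaries passed. Total skipped labels = 18 × 0 + 2 × 0 = 0.
Non-drop label index = 442 + 0 = 442; at 30 labels/s that is 00:00:14:22, i.e. DF 00:00:14;22.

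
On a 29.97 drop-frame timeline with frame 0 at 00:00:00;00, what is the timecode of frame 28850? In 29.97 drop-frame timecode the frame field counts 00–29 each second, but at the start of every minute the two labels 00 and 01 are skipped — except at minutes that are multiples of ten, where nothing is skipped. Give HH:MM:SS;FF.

00:16:02;20

Each 10-minute DF block holds 10 × 60 × 30 − 9 × 2 = 17982 frames. 28850 ÷ 17982 → 1 full block, remainder 10868.
Within the partial block the first minute is 1800 frames and each further minute 1798, so 6 further minute boundaries passed. Total skipped labels = 18 × 1 + 2 × 6 = 30.
Non-drop label index = 28850 + 30 = 28880; at 30 labels/s that is 00:16:02:20, i.e. DF 00:16:02;20.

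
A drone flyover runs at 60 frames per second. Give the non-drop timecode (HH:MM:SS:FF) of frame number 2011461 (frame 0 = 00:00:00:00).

09:18:44:21

2011461 ÷ 60 = 33524 full seconds, remainder 21 frames.
33524 s = 9 h 18 min 44 s.
Timecode: 09:18:44:21.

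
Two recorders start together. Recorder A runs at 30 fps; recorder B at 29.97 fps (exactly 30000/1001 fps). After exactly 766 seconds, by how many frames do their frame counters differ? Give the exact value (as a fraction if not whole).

22980/1001 frames

A emits 30 × 766 = 22980 frames; B emits 30000/1001 × 766 = 22980000/1001.
Difference = 22980/1001 frames (≈ 22.9570); B is behind A.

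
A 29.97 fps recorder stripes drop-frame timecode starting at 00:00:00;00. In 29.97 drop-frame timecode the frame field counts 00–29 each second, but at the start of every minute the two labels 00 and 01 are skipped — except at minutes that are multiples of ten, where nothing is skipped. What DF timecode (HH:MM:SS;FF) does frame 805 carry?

Each 10-minute DF block holds 10 × 60 × 30 − 9 × 2 = 17982 frames. 805 ÷ 17982 → 0 full blocks, remainder 805.
Within the partial block the first minute is 1800 frames and each further minute 1798, so 0 further minute boundaries passed. Total skipped labels = 18 × 0 + 2 × 0 = 0.
Non-drop label index = 805 + 0 = 805; at 30 labels/s that is 00:00:26:25, i.e. DF 00:00:26;25.

00:00:26;25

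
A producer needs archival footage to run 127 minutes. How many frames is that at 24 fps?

127 min = 7620 s.
Frames = 7620 × 24 = 182880.

182880 frames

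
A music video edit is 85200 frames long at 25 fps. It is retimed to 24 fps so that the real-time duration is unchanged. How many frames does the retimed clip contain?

Target frames = source frames × (target rate / source rate) = 85200 × (24)/(25) = 85200 × 24/25 = 81792.

81792 frames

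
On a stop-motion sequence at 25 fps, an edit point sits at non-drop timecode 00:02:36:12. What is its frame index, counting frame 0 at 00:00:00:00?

frame 3912

Total seconds to the label: (0 × 3600 + 2 × 60 + 36) = 156.
Frame index = 156 × 25 + 12 = 3912.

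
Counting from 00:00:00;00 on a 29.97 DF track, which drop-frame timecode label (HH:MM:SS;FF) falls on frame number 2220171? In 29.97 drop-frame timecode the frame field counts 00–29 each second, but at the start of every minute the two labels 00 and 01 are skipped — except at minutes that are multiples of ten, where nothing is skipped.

Each 10-minute DF block holds 10 × 60 × 30 − 9 × 2 = 17982 frames. 2220171 ÷ 17982 → 123 full blocks, remainder 8385.
Within the partial block the first minute is 1800 frames and each further minute 1798, so 4 further minute boundaries passed. Total skipped labels = 18 × 123 + 2 × 4 = 2222.
Non-drop label index = 2220171 + 2222 = 2222393; at 30 labels/s that is 20:34:39:23, i.e. DF 20:34:39;23.

20:34:39;23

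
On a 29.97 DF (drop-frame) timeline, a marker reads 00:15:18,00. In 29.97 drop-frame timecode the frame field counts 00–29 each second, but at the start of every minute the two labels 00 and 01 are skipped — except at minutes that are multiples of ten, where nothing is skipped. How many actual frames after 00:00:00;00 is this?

Complete 10-minute blocks: 1, each 17982 frames → 17982.
Remaining 5 whole minutes in the current block: 1800 + 4 × 1798 = 8992 frames.
Within the current minute: 18 × 30 + 0 − 2 = 538 (labels ;00/;01 skipped at this minute). Total = 17982 + 8992 + 538 = 27512.

27512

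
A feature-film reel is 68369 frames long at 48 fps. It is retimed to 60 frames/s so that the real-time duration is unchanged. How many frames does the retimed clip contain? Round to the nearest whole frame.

Frames at target rate = 68369 × (60) / (48) = 341845/4 ≈ 85461.250.
Nearest whole frame: 85461.

85461 frames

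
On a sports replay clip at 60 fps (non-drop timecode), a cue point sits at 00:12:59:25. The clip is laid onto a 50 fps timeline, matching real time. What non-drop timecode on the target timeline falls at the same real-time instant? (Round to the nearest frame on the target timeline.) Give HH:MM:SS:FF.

00:12:59:21

Source frame index: (0×3600 + 12×60 + 59) × 60 + 25 = 46765.
Real time: 46765 / (60) = 9353/12 s.
Target frame: (9353/12) × (50) = 233825/6 ≈ 38970.833 → 38971.
At 50 labels/s: frame 38971 → 00:12:59:21.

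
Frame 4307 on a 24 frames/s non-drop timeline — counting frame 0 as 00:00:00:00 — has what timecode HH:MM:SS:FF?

4307 ÷ 24 = 179 full seconds, remainder 11 frames.
179 s = 0 h 2 min 59 s.
Timecode: 00:02:59:11.

00:02:59:11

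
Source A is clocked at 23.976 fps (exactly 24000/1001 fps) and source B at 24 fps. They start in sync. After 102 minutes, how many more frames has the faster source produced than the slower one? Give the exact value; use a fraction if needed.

146880/1001 frames

102 min = 6120 s.
A emits 24000/1001 × 6120 = 146880000/1001 frames; B emits 24 × 6120 = 146880.
Difference = 146880/1001 frames (≈ 146.7333); B is ahead of A.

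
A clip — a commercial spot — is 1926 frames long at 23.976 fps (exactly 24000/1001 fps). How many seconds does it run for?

Running time = 1926 / (24000/1001) = 80.33025 s.

80.33025 seconds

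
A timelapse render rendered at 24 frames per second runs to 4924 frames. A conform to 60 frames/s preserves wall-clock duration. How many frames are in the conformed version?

12310 frames

Target frames = source frames × (target rate / source rate) = 4924 × (60)/(24) = 4924 × 5/2 = 12310.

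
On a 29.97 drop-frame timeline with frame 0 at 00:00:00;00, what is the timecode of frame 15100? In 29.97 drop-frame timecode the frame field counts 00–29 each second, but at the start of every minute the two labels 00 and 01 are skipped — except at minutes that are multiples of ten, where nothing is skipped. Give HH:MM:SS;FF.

00:08:23;26

Ten DF minutes hold 17982 frames, so frame 15100 lies in block 0 (frames 0–17981) with 15100 frames into that block.
The block's first minute is 1800 frames and the rest 1798 each; 15100 frames reaches minute 8, so 0 × 18 + 8 × 2 = 16 labels have been skipped so far.
Adding those back, label number 15100 + 16 = 15116 at 30 labels/s is 503 s + 26 f = 0 h 8 min 23 s frame 26, i.e. 00:08:23;26.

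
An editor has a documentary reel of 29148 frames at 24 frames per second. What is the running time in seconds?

1214.5 seconds

Running time = 29148 / (24) = 1214.5 s.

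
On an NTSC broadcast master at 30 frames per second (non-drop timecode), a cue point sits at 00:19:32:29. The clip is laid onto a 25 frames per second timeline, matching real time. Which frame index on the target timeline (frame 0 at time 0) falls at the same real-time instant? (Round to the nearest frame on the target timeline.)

Source frame index: (0×3600 + 19×60 + 32) × 30 + 29 = 35189.
Real time: 35189 / (30) = 35189/30 s.
Target frame: (35189/30) × (25) = 175945/6 ≈ 29324.167 → 29324.

frame 29324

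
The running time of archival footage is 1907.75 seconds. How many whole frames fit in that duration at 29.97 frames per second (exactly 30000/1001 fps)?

57175 frames

Frames = 1907.75 × 30000/1001 = 4402500/77 ≈ 57175.3247.
Complete frames: 57175.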